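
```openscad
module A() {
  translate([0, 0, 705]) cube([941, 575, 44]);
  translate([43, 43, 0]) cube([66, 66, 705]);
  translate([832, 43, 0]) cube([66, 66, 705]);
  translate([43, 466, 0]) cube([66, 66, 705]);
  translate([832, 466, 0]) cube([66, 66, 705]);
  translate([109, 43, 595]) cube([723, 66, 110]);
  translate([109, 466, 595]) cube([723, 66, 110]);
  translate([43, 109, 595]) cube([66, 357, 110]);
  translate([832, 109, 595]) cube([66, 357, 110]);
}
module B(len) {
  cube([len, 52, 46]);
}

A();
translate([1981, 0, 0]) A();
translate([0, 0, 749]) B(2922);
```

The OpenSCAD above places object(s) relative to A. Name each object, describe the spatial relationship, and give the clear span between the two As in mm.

Second table starts at x = 1981; first ends at x = 941; clear span = 1981 − 941 = 1040 mm.

A is a table. B is a beam. A beam spans the tops of two tables. The clear span between the two tables is 1040 mm.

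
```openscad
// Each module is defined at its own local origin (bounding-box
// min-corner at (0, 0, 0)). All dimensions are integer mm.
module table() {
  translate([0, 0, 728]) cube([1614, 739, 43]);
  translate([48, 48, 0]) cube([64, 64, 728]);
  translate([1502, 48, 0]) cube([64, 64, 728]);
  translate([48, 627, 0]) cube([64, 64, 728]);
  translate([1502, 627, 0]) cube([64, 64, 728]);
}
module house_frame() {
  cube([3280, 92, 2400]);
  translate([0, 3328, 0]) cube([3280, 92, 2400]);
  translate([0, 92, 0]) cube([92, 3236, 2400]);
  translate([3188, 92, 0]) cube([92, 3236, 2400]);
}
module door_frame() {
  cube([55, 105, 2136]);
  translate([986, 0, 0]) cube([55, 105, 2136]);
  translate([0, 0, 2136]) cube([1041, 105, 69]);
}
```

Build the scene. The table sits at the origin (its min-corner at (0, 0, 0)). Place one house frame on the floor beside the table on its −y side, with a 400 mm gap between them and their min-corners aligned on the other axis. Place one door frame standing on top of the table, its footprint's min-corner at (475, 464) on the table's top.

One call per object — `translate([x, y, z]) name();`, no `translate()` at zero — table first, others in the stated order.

table();
translate([0, -3820, 0]) house_frame();
translate([475, 464, 771]) door_frame();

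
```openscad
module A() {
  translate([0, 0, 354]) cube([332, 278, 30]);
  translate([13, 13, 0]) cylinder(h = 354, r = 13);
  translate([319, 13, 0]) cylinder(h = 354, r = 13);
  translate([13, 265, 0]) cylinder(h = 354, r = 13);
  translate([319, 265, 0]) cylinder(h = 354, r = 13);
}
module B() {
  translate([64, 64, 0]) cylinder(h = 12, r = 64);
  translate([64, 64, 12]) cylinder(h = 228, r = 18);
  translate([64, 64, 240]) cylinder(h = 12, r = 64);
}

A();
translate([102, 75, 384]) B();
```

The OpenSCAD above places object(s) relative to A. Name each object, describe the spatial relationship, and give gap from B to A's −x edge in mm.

The spool's min-x is at 102; the stool's min-x is 0; gap = 102 mm.

A is a stool. B is a spool. The spool is on top of the stool, centred. The gap from the spool to the stool's −x edge is 102 mm.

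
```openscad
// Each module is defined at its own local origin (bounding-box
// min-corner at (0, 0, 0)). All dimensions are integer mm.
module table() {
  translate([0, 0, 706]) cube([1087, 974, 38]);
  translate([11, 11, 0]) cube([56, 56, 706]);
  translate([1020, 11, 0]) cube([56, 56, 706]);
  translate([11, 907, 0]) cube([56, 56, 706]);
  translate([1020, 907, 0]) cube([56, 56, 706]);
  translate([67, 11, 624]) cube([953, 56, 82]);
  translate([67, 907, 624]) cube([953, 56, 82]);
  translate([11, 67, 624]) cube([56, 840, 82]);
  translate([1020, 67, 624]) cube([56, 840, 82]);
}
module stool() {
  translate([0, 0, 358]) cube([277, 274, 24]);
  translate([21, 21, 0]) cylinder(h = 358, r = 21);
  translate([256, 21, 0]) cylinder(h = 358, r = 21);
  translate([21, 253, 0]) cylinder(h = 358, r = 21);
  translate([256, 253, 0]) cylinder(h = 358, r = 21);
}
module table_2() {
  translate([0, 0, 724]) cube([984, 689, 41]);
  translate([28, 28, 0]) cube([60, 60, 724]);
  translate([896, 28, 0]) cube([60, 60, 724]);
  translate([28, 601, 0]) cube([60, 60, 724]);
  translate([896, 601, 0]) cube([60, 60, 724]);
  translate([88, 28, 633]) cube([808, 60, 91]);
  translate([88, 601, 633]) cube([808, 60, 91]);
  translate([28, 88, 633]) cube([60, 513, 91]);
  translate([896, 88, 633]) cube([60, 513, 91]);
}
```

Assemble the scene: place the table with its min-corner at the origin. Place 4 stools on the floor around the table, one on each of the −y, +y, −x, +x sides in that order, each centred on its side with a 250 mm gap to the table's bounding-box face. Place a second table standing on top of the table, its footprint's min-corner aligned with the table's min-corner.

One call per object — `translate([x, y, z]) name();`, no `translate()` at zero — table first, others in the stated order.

table();
translate([405, -524, 0]) stool();
translate([405, 1224, 0]) stool();
translate([-527, 350, 0]) stool();
translate([1337, 350, 0]) stool();
translate([0, 0, 744]) table_2();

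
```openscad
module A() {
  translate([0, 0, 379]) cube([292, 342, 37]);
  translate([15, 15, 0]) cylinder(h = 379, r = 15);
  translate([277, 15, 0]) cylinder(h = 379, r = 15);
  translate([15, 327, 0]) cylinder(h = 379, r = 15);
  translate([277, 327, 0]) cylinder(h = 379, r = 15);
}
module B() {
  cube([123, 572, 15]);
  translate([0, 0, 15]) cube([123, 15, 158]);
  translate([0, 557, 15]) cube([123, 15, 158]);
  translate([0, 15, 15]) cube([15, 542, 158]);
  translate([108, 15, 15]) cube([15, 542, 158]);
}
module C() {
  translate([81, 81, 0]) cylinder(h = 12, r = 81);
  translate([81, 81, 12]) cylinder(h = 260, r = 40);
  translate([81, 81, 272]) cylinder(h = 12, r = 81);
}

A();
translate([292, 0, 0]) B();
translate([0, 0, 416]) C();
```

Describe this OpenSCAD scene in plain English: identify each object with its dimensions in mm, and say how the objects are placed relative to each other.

A is a four-legged stool. The seat is 292×342 mm, 37 mm thick, top at z = 416 mm. It stands on four round legs, each 30 mm in diameter, from z = 0 to the seat underside, each leg's axis is inset half a diameter from the nearest pair of seat edges (so the leg's bounding box is flush with the corner).

B is an open storage box with external size 123×572×173 mm and wall thickness 15 mm (the base is also 15 mm thick). The base covers the whole footprint; the four walls stand on the base, with the y-facing walls full-width and the x-facing walls fitting between their inner faces.

C is a spool: two coaxial disc flanges of radius 81 mm and thickness 12 mm, joined by a core cylinder of radius 40 mm and height 260 mm. The lower flange rests on z = 0 and the three cylinders share a vertical axis.

The open box is against the stool's +x side, with their −y faces flush. The spool is on top of the stool.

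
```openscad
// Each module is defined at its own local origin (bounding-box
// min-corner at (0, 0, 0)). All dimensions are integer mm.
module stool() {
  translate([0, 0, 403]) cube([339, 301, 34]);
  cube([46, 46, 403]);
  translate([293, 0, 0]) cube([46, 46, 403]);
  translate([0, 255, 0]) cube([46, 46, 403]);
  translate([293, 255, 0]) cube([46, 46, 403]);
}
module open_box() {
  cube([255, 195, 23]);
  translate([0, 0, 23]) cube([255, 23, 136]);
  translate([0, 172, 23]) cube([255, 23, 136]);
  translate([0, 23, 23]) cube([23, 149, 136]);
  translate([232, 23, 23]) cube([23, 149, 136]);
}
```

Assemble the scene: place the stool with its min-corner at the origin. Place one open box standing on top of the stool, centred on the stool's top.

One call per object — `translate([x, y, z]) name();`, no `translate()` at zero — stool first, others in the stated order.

stool();
translate([42, 53, 437]) open_box();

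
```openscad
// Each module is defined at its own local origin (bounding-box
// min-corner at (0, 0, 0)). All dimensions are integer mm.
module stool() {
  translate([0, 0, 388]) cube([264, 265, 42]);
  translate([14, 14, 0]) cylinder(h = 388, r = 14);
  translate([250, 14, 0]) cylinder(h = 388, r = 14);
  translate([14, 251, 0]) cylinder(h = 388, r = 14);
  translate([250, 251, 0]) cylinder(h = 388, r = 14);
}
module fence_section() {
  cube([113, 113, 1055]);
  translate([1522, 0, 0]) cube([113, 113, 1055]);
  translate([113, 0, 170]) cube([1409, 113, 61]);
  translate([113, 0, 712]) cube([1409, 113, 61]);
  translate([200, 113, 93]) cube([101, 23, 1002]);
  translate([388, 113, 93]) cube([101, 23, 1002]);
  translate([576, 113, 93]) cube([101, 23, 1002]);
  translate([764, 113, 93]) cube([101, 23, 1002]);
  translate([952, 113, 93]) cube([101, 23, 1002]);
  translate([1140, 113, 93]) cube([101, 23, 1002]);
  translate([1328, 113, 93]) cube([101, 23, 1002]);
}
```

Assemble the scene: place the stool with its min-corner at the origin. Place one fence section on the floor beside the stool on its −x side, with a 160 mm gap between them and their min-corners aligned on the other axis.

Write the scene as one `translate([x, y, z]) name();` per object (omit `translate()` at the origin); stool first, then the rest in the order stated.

stool();
translate([-1795, 0, 0]) fence_section();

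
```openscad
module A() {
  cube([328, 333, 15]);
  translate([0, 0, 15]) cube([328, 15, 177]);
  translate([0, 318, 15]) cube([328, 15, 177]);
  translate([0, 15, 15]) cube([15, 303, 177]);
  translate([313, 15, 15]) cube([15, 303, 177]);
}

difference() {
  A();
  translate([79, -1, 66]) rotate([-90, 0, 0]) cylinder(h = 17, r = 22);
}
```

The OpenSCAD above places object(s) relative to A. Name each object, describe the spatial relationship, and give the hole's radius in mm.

A is an open box. The open box has a circular hole through its front wall. The hole's radius is 22 mm.

The subtracted cylinder has r = 22 mm.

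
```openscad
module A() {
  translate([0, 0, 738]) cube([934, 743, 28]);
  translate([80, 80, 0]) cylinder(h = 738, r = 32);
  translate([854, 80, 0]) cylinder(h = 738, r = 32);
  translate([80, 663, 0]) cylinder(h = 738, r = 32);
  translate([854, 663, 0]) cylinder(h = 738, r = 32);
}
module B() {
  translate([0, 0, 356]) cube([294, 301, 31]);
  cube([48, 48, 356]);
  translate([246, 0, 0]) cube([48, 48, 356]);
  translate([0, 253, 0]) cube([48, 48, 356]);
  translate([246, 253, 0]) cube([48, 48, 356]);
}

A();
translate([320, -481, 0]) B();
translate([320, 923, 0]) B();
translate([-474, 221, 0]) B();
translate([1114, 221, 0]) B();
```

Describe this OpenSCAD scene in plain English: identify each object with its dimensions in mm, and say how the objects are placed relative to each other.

A is a table: top 934 mm (x) × 743 mm (y), 28 mm thick, upper face at z = 766 mm, on four round legs of 64 mm diameter, each leg's bounding box inset 48 mm from the nearest pair of top edges, running from z = 0 to the bottom of the top.

B is a four-legged stool. The seat is 294×301 mm, 31 mm thick, top at z = 387 mm. It stands on four square legs, each 48×48 mm in cross-section, from z = 0 to the seat underside, each flush with a corner of the seat.

Four stools sit around the table at the −y, +y, −x, +x sides.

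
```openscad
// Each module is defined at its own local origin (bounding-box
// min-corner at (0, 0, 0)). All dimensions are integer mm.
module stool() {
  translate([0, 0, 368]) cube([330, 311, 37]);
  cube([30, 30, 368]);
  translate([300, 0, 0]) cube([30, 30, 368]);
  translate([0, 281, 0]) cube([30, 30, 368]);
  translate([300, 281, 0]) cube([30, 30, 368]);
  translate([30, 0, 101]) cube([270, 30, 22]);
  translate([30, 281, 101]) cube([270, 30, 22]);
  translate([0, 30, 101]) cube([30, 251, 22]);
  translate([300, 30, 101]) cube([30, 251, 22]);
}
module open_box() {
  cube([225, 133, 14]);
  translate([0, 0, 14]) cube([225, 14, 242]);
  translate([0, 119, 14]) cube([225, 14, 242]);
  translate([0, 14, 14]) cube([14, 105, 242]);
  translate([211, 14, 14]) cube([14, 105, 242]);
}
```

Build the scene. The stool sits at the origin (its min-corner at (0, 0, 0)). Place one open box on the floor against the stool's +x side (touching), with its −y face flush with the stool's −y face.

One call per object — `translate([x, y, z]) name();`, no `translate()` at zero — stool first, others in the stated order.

stool();
translate([330, 0, 0]) open_box();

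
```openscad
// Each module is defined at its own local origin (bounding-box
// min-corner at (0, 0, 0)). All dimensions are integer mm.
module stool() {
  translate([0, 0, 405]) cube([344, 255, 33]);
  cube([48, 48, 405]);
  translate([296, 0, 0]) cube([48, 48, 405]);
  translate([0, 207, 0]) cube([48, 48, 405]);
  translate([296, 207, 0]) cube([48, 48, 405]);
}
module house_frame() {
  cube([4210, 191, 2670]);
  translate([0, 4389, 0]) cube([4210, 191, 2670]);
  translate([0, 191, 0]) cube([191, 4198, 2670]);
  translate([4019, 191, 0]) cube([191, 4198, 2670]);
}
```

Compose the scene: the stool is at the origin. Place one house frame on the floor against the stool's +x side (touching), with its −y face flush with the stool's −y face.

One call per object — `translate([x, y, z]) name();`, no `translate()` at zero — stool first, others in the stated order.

stool();
translate([344, 0, 0]) house_frame();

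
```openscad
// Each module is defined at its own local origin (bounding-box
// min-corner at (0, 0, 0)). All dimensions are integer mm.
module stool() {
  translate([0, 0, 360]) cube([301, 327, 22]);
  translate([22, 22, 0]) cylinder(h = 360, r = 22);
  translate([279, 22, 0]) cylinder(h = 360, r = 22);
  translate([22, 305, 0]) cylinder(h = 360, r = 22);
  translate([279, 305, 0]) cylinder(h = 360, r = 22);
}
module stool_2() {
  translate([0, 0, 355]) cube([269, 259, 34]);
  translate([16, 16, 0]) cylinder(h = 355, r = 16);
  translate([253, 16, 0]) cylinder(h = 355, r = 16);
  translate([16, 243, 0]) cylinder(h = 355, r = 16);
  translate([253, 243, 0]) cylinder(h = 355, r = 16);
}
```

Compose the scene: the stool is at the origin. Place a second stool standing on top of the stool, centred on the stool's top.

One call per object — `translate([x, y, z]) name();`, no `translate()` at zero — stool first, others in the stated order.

stool();
translate([16, 34, 382]) stool_2();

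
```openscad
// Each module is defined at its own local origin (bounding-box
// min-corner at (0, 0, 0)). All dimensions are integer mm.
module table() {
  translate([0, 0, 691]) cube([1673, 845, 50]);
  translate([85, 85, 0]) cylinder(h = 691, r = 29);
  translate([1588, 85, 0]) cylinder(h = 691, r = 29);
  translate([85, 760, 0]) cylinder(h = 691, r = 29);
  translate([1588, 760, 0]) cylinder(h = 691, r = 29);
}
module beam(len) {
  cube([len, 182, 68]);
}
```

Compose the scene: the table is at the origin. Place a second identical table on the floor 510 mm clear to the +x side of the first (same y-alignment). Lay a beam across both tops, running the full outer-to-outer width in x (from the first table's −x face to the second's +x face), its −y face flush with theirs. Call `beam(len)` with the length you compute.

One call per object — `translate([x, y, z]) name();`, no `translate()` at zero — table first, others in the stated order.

table();
translate([2183, 0, 0]) table();
translate([0, 0, 741]) beam(3856);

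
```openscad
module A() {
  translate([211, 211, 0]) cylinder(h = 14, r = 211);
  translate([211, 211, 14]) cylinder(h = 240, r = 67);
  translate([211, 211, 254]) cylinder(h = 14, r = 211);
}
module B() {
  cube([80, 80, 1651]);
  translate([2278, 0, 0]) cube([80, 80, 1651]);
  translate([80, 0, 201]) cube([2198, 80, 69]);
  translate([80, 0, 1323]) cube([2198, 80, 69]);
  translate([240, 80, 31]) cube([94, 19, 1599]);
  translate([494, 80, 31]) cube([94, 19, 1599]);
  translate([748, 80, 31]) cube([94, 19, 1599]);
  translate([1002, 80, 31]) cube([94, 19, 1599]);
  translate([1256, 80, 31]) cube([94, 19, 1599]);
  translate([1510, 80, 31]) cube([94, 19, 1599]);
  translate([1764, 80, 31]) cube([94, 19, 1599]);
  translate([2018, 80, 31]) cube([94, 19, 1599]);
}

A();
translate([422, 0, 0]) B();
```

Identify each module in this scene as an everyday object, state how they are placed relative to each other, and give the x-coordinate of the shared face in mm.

A is a spool. B is a fence section. The fence section is against the spool's +x side, with their −y faces flush. The x-coordinate of the shared face is 422 mm.

The spool's +x face and the fence section's −x face are both at x = 422 mm.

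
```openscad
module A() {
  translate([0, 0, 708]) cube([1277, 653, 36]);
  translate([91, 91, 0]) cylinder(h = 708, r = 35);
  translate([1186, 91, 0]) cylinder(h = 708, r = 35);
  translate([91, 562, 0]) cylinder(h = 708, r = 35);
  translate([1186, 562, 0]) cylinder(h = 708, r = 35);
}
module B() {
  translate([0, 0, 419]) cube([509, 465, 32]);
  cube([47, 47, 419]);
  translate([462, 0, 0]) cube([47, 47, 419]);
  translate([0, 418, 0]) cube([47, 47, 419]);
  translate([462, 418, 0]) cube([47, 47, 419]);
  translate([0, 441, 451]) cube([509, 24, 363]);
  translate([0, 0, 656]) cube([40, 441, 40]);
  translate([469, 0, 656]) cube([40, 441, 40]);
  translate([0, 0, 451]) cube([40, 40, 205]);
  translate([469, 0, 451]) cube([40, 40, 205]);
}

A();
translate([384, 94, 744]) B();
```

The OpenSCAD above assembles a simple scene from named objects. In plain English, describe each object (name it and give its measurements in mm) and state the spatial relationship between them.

A is a rectangular dining table. The top is 1277×653×36 mm with its upper surface at z = 744 mm. It stands on four round legs of 70 mm diameter, each leg's bounding box inset 56 mm from the nearest pair of top edges, running from the floor to the underside of the top.

B is a chair. The seat is a 509×465×32 mm slab with its top at z = 451 mm, on four 47×47 mm corner legs (flush with the seat edges, standing on z = 0). A flat backrest 24 mm thick, 363 mm tall, spans the full seat width and rises from the seat top along its +y edge, rear face flush with the rear of the seat. Two armrests of 40×40 mm section run along each side from the seat's front edge to the front of the backrest, top faces 245 mm above the seat top and outer faces flush with the seat's x-edges; a 40×40 mm post under the front of each armrest stands on the seat at the front corner.

The chair is on top of the table, centred.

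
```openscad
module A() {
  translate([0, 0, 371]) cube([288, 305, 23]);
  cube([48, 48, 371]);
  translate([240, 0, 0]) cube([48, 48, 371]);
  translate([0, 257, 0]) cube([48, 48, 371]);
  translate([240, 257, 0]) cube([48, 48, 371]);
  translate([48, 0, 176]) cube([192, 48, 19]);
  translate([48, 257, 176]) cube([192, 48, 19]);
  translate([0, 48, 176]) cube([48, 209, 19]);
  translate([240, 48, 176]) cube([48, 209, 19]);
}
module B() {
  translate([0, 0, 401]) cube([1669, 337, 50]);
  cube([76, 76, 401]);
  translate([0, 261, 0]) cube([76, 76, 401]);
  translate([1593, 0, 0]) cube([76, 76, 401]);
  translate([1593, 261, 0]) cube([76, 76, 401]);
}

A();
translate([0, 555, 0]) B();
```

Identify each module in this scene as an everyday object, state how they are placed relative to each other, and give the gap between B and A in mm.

The bench's nearest face is 250 mm from the stool's +y face.

A is a stool. B is a bench. The bench is on the floor beside the stool on its +y side. The gap between the bench and the stool is 250 mm.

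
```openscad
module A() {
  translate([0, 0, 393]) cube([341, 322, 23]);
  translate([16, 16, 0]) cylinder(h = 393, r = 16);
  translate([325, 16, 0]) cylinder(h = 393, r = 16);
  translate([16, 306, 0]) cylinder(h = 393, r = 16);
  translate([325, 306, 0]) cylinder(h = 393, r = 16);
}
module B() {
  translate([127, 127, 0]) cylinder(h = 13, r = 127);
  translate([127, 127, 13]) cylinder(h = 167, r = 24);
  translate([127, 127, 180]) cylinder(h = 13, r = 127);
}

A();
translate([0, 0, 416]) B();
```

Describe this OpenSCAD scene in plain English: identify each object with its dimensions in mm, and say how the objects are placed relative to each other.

A is a simple wooden stool: a rectangular seat 341 mm (x) by 322 mm (y), 23 mm thick, top face at z = 416 mm, on four round legs, each 32 mm in diameter. The legs rest on z = 0, each leg's axis is inset half a diameter from the nearest pair of seat edges (so the leg's bounding box is flush with the corner).

B is a spool: two coaxial disc flanges of radius 127 mm and thickness 13 mm, joined by a core cylinder of radius 24 mm and height 167 mm. The lower flange rests on z = 0 and the three cylinders share a vertical axis.

The spool is on top of the stool.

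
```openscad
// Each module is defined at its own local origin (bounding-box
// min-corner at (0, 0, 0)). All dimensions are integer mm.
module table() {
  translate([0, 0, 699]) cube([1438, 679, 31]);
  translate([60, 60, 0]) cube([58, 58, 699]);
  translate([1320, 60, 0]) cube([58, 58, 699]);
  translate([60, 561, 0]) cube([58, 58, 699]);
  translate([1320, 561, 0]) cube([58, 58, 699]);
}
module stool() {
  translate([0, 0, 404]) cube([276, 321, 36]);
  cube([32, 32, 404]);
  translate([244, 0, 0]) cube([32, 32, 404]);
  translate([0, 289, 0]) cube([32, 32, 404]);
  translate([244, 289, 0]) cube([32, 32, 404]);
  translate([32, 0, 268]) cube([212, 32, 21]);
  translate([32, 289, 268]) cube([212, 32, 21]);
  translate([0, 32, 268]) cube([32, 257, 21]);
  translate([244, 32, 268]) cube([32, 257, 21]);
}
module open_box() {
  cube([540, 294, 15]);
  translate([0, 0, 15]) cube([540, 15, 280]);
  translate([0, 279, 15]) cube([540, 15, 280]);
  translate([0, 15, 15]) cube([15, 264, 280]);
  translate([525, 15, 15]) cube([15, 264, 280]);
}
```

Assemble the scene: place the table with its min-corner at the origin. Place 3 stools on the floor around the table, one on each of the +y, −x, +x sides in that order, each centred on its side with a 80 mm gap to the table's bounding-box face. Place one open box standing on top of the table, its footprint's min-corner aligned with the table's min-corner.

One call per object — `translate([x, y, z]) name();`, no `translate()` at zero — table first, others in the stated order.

table();
translate([581, 759, 0]) stool();
translate([-356, 179, 0]) stool();
translate([1518, 179, 0]) stool();
translate([0, 0, 730]) open_box();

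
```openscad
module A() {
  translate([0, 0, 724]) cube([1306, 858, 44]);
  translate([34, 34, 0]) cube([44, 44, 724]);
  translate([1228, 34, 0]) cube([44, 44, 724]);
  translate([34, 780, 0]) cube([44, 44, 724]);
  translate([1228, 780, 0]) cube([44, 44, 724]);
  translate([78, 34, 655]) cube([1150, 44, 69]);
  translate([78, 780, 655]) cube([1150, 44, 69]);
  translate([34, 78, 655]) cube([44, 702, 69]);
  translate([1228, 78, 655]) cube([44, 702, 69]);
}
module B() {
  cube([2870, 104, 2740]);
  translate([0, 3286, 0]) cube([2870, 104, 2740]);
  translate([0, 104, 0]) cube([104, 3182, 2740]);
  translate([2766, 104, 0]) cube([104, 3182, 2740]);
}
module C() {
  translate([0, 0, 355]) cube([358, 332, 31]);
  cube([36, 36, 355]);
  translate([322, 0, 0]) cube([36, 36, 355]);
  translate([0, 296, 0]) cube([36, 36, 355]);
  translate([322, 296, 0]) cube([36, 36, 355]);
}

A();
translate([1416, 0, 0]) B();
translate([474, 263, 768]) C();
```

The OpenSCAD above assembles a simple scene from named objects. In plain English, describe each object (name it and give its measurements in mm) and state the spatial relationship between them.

A is a table with a 1306×858 mm rectangular top, 44 mm thick, top surface at z = 768 mm, supported by four 44×44 mm square legs, each inset 34 mm from the nearest pair of top edges, running from the floor. Four apron rails, 44 mm thick and 69 mm tall, run between adjacent legs with their top edges flush with the underside of the top and their outer faces flush with the legs' outer faces.

B is a box-shaped house frame (walls only): outside footprint 2870×3390 mm, wall height 2740 mm, wall thickness 104 mm. The two y-facing walls run the full x-width; the two x-facing walls fit between the inner faces of the y-facing walls.

C is a simple wooden stool: a rectangular seat 358 mm (x) by 332 mm (y), 31 mm thick, top face at z = 386 mm, on four square legs, each 36×36 mm in cross-section. The legs rest on z = 0, each flush with a corner of the seat.

The house frame is on the floor beside the table on its +x side. The stool is on top of the table, centred.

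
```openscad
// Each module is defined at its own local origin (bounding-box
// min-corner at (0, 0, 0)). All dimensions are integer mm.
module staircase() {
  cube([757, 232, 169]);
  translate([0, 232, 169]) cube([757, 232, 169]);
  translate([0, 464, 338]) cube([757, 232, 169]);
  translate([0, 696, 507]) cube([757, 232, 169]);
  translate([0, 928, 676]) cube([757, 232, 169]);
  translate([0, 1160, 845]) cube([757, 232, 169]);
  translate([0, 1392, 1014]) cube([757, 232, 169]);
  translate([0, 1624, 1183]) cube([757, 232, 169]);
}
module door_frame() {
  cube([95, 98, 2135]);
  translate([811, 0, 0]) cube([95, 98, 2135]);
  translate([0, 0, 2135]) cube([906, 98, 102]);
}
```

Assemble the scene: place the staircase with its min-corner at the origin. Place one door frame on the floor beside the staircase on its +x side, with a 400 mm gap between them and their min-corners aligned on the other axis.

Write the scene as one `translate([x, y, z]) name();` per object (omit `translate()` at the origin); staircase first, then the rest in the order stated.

staircase();
translate([1157, 0, 0]) door_frame();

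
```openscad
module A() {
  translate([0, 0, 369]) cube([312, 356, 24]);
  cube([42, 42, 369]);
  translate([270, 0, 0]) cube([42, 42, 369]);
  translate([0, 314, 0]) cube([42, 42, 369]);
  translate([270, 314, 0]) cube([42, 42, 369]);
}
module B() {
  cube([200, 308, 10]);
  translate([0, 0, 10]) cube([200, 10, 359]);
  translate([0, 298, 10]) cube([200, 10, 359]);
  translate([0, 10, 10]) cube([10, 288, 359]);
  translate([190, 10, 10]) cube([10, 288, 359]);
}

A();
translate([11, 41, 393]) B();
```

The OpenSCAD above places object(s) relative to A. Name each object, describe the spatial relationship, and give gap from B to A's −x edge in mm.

A is a stool. B is an open box. The open box is on top of the stool. The gap from the open box to the stool's −x edge is 11 mm.

The open box's min-x is at 11; the stool's min-x is 0; gap = 11 mm.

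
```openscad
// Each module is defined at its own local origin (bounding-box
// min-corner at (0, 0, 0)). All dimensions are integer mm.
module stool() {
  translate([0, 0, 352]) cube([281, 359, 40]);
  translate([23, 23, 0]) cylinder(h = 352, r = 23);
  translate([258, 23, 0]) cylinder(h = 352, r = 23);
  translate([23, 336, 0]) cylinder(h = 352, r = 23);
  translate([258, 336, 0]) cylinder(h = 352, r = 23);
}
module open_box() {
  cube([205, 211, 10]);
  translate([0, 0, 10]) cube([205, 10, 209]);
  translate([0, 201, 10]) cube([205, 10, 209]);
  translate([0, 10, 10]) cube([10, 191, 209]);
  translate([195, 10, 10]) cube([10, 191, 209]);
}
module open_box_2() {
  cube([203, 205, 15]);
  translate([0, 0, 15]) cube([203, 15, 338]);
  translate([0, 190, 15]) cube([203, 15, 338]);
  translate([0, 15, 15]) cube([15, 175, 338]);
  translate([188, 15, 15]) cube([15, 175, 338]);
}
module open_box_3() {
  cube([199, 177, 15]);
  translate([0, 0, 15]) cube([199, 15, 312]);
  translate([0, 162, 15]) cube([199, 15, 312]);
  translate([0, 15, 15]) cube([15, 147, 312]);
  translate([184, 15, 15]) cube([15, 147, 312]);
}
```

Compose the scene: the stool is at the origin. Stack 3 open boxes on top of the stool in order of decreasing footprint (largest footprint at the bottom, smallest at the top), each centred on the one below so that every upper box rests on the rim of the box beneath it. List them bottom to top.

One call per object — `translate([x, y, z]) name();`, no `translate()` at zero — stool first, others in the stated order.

stool();
translate([38, 74, 392]) open_box();
translate([39, 77, 611]) open_box_2();
translate([41, 91, 964]) open_box_3();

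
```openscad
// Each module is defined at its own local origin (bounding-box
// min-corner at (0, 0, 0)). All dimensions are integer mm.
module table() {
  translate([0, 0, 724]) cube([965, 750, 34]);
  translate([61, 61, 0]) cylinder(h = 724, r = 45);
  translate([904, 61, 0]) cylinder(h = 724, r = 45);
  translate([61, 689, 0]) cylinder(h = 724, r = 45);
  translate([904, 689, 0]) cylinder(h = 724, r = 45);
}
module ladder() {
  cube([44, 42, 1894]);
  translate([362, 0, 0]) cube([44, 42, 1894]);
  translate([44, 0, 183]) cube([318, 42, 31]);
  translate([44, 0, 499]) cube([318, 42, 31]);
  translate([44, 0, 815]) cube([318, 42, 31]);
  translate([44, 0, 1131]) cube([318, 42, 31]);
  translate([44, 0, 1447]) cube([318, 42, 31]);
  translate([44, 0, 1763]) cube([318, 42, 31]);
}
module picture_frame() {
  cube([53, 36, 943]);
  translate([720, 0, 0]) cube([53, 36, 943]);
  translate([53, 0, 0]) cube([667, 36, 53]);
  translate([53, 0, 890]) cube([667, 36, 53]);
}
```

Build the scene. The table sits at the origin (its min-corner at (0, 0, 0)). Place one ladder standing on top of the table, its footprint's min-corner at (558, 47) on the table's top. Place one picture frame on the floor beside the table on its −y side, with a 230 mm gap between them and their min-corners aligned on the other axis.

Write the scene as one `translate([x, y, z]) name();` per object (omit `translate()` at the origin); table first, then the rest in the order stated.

table();
translate([558, 47, 758]) ladder();
translate([0, -266, 0]) picture_frame();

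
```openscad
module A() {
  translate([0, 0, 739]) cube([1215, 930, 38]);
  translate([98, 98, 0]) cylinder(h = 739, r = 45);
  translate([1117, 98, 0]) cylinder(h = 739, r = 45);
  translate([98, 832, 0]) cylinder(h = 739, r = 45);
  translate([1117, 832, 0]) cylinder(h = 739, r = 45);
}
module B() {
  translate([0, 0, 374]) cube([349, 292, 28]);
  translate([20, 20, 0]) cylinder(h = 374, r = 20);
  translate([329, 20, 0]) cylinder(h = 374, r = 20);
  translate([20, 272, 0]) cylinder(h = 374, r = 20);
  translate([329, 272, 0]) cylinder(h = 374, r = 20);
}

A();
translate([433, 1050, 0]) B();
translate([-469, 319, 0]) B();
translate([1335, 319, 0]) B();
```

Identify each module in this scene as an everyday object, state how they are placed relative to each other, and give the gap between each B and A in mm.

Each stool's nearest face is 120 mm from the table's bounding box.

A is a table. B is a stool. Three stools sit around the table at the +y, −x, +x sides. The gap between each stool and the table is 120 mm.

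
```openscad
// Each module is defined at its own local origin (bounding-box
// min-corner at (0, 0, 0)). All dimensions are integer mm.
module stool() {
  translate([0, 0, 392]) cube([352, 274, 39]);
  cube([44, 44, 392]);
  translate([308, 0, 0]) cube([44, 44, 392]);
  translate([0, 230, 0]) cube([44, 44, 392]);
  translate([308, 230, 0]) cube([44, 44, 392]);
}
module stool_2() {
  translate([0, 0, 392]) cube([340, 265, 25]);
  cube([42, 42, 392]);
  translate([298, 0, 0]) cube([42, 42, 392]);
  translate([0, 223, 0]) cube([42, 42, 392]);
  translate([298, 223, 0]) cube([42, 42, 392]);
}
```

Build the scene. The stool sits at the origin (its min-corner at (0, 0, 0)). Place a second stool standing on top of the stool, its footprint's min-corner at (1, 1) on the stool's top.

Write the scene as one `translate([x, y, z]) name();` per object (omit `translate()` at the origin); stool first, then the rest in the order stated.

stool();
translate([1, 1, 431]) stool_2();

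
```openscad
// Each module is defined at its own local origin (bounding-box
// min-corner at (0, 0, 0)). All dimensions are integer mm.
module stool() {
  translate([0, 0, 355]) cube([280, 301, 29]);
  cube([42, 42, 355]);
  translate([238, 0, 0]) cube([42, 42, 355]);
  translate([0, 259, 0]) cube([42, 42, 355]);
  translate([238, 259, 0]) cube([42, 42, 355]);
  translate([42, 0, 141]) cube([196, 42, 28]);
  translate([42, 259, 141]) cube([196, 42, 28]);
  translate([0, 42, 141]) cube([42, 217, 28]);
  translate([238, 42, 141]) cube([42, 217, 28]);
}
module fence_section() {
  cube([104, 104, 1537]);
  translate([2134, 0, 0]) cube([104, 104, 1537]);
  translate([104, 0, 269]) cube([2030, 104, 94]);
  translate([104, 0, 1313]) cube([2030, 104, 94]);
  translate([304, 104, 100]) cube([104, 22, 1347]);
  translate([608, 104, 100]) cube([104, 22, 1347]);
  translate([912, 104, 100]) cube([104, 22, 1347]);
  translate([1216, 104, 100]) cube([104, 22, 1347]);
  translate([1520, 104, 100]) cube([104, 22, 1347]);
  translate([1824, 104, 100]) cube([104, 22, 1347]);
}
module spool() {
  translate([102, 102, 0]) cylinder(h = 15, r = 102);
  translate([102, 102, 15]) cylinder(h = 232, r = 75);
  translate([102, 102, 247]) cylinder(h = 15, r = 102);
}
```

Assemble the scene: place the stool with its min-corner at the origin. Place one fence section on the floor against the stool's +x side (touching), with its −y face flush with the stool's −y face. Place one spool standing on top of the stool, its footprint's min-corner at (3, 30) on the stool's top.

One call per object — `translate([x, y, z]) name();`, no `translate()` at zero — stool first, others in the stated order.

stool();
translate([280, 0, 0]) fence_section();
translate([3, 30, 384]) spool();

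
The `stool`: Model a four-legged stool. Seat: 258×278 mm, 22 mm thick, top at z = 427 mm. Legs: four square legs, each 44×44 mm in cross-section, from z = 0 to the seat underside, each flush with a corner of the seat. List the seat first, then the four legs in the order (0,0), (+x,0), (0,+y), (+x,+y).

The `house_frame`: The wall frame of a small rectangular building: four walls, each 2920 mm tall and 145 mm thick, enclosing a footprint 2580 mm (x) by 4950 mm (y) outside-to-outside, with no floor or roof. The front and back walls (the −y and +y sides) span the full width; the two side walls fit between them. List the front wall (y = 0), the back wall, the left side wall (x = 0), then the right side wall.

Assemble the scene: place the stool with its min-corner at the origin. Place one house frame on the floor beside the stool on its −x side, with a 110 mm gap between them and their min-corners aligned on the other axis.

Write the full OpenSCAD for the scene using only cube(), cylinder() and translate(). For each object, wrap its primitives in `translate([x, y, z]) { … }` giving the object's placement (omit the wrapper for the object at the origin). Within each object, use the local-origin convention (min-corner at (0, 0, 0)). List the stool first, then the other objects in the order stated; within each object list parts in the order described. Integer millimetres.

translate([0, 0, 405]) cube([258, 278, 22]);
cube([44, 44, 405]);
translate([214, 0, 0]) cube([44, 44, 405]);
translate([0, 234, 0]) cube([44, 44, 405]);
translate([214, 234, 0]) cube([44, 44, 405]);
translate([-2690, 0, 0]) {
  cube([2580, 145, 2920]);
  translate([0, 4805, 0]) cube([2580, 145, 2920]);
  translate([0, 145, 0]) cube([145, 4660, 2920]);
  translate([2435, 145, 0]) cube([145, 4660, 2920]);
}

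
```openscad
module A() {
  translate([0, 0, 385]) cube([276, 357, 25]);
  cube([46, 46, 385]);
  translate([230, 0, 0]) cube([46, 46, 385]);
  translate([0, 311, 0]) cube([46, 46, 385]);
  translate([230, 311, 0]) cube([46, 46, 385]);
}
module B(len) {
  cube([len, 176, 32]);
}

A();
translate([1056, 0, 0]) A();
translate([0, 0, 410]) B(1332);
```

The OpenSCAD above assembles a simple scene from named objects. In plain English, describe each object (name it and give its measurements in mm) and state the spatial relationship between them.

A is a four-legged stool. The seat is 276×357 mm, 25 mm thick, top at z = 410 mm. It stands on four square legs, each 46×46 mm in cross-section, from z = 0 to the seat underside, each flush with a corner of the seat.

B is a rectangular beam 1332 mm long (x), 176 mm deep (y), 32 mm thick (z).

The beam spans the tops of two stools placed 780 mm apart, resting at z = 410 mm.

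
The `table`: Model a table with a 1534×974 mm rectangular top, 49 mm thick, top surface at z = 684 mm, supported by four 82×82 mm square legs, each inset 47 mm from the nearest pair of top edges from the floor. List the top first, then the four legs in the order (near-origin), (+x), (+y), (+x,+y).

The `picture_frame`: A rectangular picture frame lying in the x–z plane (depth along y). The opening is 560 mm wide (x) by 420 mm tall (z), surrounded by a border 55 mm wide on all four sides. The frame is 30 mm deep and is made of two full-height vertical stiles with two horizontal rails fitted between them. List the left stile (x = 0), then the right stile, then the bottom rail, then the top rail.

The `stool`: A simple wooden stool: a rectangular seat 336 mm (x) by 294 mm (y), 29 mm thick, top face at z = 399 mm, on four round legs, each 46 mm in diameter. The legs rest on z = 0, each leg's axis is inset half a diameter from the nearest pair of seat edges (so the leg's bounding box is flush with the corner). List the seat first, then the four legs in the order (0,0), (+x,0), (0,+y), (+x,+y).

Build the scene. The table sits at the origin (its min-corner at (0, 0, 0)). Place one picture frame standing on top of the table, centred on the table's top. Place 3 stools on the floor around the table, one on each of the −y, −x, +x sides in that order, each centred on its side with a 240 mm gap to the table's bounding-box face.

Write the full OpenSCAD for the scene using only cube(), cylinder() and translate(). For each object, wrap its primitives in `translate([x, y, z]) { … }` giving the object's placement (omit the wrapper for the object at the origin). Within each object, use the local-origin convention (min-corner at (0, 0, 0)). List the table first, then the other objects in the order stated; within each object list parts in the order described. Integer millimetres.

translate([0, 0, 635]) cube([1534, 974, 49]);
translate([47, 47, 0]) cube([82, 82, 635]);
translate([1405, 47, 0]) cube([82, 82, 635]);
translate([47, 845, 0]) cube([82, 82, 635]);
translate([1405, 845, 0]) cube([82, 82, 635]);
translate([432, 472, 684]) {
  cube([55, 30, 530]);
  translate([615, 0, 0]) cube([55, 30, 530]);
  translate([55, 0, 0]) cube([560, 30, 55]);
  translate([55, 0, 475]) cube([560, 30, 55]);
}
translate([599, -534, 0]) {
  translate([0, 0, 370]) cube([336, 294, 29]);
  translate([23, 23, 0]) cylinder(h = 370, r = 23);
  translate([313, 23, 0]) cylinder(h = 370, r = 23);
  translate([23, 271, 0]) cylinder(h = 370, r = 23);
  translate([313, 271, 0]) cylinder(h = 370, r = 23);
}
translate([-576, 340, 0]) {
  translate([0, 0, 370]) cube([336, 294, 29]);
  translate([23, 23, 0]) cylinder(h = 370, r = 23);
  translate([313, 23, 0]) cylinder(h = 370, r = 23);
  translate([23, 271, 0]) cylinder(h = 370, r = 23);
  translate([313, 271, 0]) cylinder(h = 370, r = 23);
}
translate([1774, 340, 0]) {
  translate([0, 0, 370]) cube([336, 294, 29]);
  translate([23, 23, 0]) cylinder(h = 370, r = 23);
  translate([313, 23, 0]) cylinder(h = 370, r = 23);
  translate([23, 271, 0]) cylinder(h = 370, r = 23);
  translate([313, 271, 0]) cylinder(h = 370, r = 23);
}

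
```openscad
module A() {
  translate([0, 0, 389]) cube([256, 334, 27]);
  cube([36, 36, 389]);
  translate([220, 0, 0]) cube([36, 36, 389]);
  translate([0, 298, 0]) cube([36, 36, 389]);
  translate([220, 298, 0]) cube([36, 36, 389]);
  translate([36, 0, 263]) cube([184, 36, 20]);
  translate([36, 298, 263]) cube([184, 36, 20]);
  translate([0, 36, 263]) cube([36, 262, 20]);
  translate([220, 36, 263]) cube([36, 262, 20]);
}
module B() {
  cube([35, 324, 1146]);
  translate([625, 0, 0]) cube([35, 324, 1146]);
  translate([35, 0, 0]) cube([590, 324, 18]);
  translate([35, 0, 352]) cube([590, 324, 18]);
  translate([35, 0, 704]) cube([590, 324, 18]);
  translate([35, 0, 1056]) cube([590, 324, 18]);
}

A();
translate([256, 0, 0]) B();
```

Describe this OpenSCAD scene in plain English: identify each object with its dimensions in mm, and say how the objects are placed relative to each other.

A is a four-legged stool. The seat is 256×334 mm, 27 mm thick, top at z = 416 mm. It stands on four square legs, each 36×36 mm in cross-section, from z = 0 to the seat underside, each flush with a corner of the seat. Four stretchers, 36 mm wide and 20 mm tall, connect adjacent legs with their undersides at z = 263 mm, each running between the inner faces of the legs it joins and aligned with the legs' outer faces on the other axis.

B is an open bookshelf. Two side panels, each 35 mm thick, 324 mm deep and 1146 mm tall, stand 660 mm apart (outside-to-outside). Between them sit 4 shelves, each 18 mm thick and 324 mm deep, spanning the full gap between the sides. The bottom shelf rests on the floor (its underside at z = 0) and the clear gap between one shelf's top and the next shelf's underside is 334 mm.

The bookshelf is against the stool's +x side, with their −y faces flush.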